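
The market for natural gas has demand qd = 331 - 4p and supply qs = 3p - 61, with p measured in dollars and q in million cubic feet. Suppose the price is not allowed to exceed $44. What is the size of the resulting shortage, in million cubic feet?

84

Setting quantity demanded equal to quantity supplied, 331 - 4p = 3p - 61, gives p* = 56 and q* = 107.
Because the ceiling (44) lies below the market-clearing price, it is binding.
At p = 44: qd = 331 - 4·44 = 155 and qs = 3·44 - 61 = 71.
Shortage = qd - qs = 155 - 71 = 84.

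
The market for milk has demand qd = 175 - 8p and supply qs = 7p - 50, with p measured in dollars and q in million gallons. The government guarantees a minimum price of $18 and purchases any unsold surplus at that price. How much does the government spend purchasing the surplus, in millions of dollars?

In a free market, 175 - 8p = 7p - 50 gives the equilibrium p* = 15, q* = 55.
Since 18 > 15, the floor is binding.
At p = 18: qd = 175 - 8·18 = 31 and qs = 7·18 - 50 = 76.
Surplus = qs - qd = 45.
Government expenditure = surplus × support price = 45 × 18 = 810.

810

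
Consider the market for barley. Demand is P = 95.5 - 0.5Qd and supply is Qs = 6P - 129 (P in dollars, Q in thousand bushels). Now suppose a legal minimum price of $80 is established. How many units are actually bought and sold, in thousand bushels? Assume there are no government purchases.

31

Rearranging demand gives Qd = 191 - 2P. Without the control the market clears where 191 - 2P = 6P - 129, i.e. P* = 40 and Q* = 111.
The floor of 80 is above the equilibrium price 40, so it binds.
At P = 80: Qd = 191 - 2·80 = 31 and Qs = 6·80 - 129 = 351.
The quantity actually transacted is the short side, demand: 31.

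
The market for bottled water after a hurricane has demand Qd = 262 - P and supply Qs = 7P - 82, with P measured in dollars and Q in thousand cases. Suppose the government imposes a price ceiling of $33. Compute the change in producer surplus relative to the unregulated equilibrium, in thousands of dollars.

In a free market, 262 - P = 7P - 82 gives the equilibrium P* = 43, Q* = 219.
The ceiling of 33 is below the equilibrium price 43, so it binds.
At P = 33: Qd = 262 - 33 = 229 and Qs = 7·33 - 82 = 149.
Producer surplus without the control is ½ · (43 - 82/7) · 219 = 47961/14.
With the ceiling, producers sell 149 units at 33, so PS = ½ · (33 - 82/7) · 149 = 22201/14.
Change in producer surplus = 22201/14 - 47961/14 = -1840.

-1840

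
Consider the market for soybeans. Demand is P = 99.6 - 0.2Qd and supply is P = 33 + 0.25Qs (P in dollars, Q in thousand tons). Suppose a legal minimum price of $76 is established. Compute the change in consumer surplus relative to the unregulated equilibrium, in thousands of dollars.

Rearranging demand gives Qd = 498 - 5P; rearranging supply gives Qs = 4P - 132. In a free market, 498 - 5P = 4P - 132 gives the equilibrium P* = 70, Q* = 148.
The floor of 76 is above the equilibrium price 70, so it binds.
At P = 76: Qd = 498 - 5·76 = 118 and Qs = 4·76 - 132 = 172.
Consumer surplus without the control is ½ · (99.6 - 70) · 148 = 2190.4.
With the floor, consumers buy 118 units at 76, so CS = ½ · (99.6 - 76) · 118 = 1392.4.
Change in consumer surplus = 1392.4 - 2190.4 = -798.

-798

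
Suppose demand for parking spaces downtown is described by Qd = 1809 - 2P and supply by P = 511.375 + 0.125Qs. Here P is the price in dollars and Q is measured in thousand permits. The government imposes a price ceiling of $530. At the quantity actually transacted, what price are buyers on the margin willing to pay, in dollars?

Rearranging supply gives Qs = 8P - 4091. Without the control the market clears where 1809 - 2P = 8P - 4091, i.e. P* = 590 and Q* = 629.
Since 530 < 590, the ceiling is binding.
At P = 530: Qd = 1809 - 2·530 = 749 and Qs = 8·530 - 4091 = 149.
Only 149 units reach the market. On the demand curve, the marginal buyer's willingness to pay at Q = 149 is (1809 - 149)/2 = 830.

830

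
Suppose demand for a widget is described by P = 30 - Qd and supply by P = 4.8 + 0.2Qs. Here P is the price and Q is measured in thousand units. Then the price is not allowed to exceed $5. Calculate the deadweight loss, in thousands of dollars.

Rearranging demand gives Qd = 30 - P; rearranging supply gives Qs = 5P - 24. Setting quantity demanded equal to quantity supplied, 30 - P = 5P - 24, gives P* = 9 and Q* = 21.
The ceiling of 5 is below the equilibrium price 9, so it binds.
At P = 5: Qd = 30 - 5 = 25 and Qs = 5·5 - 24 = 1.
Quantity traded falls to 1. At Q = 1 the demand price is 30 - 1 = 29 and the supply price is (24 + 1)/5 = 5.
Deadweight loss = ½ · (29 - 5) · (21 - 1) = ½ · 24 · 20 = 240.

240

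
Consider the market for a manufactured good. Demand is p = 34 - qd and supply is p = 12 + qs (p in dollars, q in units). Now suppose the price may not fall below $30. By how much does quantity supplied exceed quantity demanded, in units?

Rearranging demand gives qd = 34 - p; rearranging supply gives qs = p - 12. Equilibrium: 34 - p = p - 12, so 46 = 2p and p* = 23, q* = 11.
Because the floor (30) lies above the market-clearing price, it is binding.
At p = 30: qd = 34 - 30 = 4 and qs = 30 - 12 = 18.
Surplus = qs - qd = 18 - 4 = 14.

14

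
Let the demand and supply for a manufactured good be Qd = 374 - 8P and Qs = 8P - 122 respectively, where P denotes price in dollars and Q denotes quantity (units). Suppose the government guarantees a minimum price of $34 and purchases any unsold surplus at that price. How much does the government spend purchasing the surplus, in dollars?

1632

In a free market, 374 - 8P = 8P - 122 gives the equilibrium P* = 31, Q* = 126.
The floor of 34 is above the equilibrium price 31, so it binds.
At P = 34: Qd = 374 - 8·34 = 102 and Qs = 8·34 - 122 = 150.
Surplus = Qs - Qd = 48.
Government expenditure = surplus × support price = 48 × 34 = 1632.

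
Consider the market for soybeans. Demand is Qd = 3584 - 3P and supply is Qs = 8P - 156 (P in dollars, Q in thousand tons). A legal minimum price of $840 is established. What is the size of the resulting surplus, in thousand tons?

In a free market, 3584 - 3P = 8P - 156 gives the equilibrium P* = 340, Q* = 2564.
The floor of 840 is above the equilibrium price 340, so it binds.
At P = 840: Qd = 3584 - 3·840 = 1064 and Qs = 8·840 - 156 = 6564.
Surplus = Qs - Qd = 6564 - 1064 = 5500.

5500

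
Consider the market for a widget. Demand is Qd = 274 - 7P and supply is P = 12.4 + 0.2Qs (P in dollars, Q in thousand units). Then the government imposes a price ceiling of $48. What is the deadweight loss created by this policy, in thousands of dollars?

Rearranging supply gives Qs = 5P - 62. Equilibrium: 274 - 7P = 5P - 62, so 336 = 12P and P* = 28, Q* = 78.
Since 48 is above P* = 28, the ceiling does not bind and the free-market outcome prevails.
Since the control does not bind, no trades are prevented and deadweight loss is zero.

0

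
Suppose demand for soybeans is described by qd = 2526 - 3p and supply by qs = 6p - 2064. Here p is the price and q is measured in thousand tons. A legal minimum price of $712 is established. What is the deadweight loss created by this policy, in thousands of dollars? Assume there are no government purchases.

91809

In a free market, 2526 - 3p = 6p - 2064 gives the equilibrium p* = 510, q* = 996.
Since 712 > 510, the floor is binding.
At p = 712: qd = 2526 - 3·712 = 390 and qs = 6·712 - 2064 = 2208.
Quantity traded falls to 390. At q = 390 the demand price is (2526 - 390)/3 = 712 and the supply price is (2064 + 390)/6 = 409.
Deadweight loss = ½ · (712 - 409) · (996 - 390) = ½ · 303 · 606 = 91809.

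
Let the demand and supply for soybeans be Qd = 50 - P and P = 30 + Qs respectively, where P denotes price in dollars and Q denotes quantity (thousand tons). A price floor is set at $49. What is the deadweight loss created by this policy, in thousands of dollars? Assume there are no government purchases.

81

Rearranging supply gives Qs = P - 30. In a free market, 50 - P = P - 30 gives the equilibrium P* = 40, Q* = 10.
Because the floor (49) lies above the market-clearing price, it is binding.
At P = 49: Qd = 50 - 49 = 1 and Qs = 49 - 30 = 19.
Quantity traded falls to 1. At Q = 1 the demand price is 50 - 1 = 49 and the supply price is 30 + 1 = 31.
Deadweight loss = ½ · (49 - 31) · (10 - 1) = ½ · 18 · 9 = 81.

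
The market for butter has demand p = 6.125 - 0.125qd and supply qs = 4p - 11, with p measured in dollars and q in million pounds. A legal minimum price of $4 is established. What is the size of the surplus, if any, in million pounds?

Rearranging demand gives qd = 49 - 8p. Setting quantity demanded equal to quantity supplied, 49 - 8p = 4p - 11, gives p* = 5 and q* = 9.
The floor of 4 is below the equilibrium price 5, so it is not binding; the market clears at p* = 5, q* = 9.
Since the control does not bind, there is no surplus.

0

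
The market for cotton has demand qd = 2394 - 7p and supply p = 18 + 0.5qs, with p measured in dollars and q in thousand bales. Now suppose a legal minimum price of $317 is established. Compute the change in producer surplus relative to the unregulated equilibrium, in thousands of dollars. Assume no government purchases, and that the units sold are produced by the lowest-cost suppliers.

Rearranging supply gives qs = 2p - 36. Equilibrium: 2394 - 7p = 2p - 36, so 2430 = 9p and p* = 270, q* = 504.
Since 317 > 270, the floor is binding.
At p = 317: qd = 2394 - 7·317 = 175 and qs = 2·317 - 36 = 598.
Producer surplus without the control is ½ · (270 - 18) · 504 = 63504.
With the floor, 175 units are sold at 317. The supply price at q = 175 is 105.5, so PS = ½ · [(317 - 18) + (317 - 105.5)] · 175 = 44668.75.
Change in producer surplus = 44668.75 - 63504 = -18835.25.

-18835.25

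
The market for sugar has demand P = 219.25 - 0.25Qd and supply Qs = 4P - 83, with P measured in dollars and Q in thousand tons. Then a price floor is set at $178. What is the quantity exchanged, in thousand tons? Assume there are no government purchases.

165

Rearranging demand gives Qd = 877 - 4P. In a free market, 877 - 4P = 4P - 83 gives the equilibrium P* = 120, Q* = 397.
The floor of 178 is above the equilibrium price 120, so it binds.
At P = 178: Qd = 877 - 4·178 = 165 and Qs = 4·178 - 83 = 629.
The quantity actually transacted is the short side, demand: 165.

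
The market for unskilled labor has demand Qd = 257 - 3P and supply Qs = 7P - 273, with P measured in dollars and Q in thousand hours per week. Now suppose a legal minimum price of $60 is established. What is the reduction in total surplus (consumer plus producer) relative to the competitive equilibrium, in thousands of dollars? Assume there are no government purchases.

105

Setting quantity demanded equal to quantity supplied, 257 - 3P = 7P - 273, gives P* = 53 and Q* = 98.
Because the floor (60) lies above the market-clearing price, it is binding.
At P = 60: Qd = 257 - 3·60 = 77 and Qs = 7·60 - 273 = 147.
Quantity traded falls to 77. At Q = 77 the demand price is (257 - 77)/3 = 60 and the supply price is (273 + 77)/7 = 50.
Deadweight loss = ½ · (60 - 50) · (98 - 77) = ½ · 10 · 21 = 105.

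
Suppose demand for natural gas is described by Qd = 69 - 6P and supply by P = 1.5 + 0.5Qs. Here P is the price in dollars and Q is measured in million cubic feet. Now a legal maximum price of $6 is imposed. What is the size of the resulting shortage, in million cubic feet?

24

Rearranging supply gives Qs = 2P - 3. Equilibrium: 69 - 6P = 2P - 3, so 72 = 8P and P* = 9, Q* = 15.
The ceiling of 6 is below the equilibrium price 9, so it binds.
At P = 6: Qd = 69 - 6·6 = 33 and Qs = 2·6 - 3 = 9.
Shortage = Qd - Qs = 33 - 9 = 24.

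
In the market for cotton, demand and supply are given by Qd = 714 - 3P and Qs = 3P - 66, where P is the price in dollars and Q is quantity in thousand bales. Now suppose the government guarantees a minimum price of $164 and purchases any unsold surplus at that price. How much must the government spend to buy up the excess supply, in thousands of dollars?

33456

Equilibrium: 714 - 3P = 3P - 66, so 780 = 6P and P* = 130, Q* = 324.
Since 164 > 130, the floor is binding.
At P = 164: Qd = 714 - 3·164 = 222 and Qs = 3·164 - 66 = 426.
Surplus = Qs - Qd = 204.
Government expenditure = surplus × support price = 204 × 164 = 33456.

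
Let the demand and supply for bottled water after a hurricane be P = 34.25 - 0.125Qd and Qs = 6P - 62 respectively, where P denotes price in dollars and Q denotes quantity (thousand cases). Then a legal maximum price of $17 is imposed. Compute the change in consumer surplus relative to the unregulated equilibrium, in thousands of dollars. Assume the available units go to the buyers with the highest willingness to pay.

169.75

Rearranging demand gives Qd = 274 - 8P. Equilibrium: 274 - 8P = 6P - 62, so 336 = 14P and P* = 24, Q* = 82.
Since 17 < 24, the ceiling is binding.
At P = 17: Qd = 274 - 8·17 = 138 and Qs = 6·17 - 62 = 40.
Consumer surplus without the control is ½ · (34.25 - 24) · 82 = 420.25.
With the ceiling, 40 units are sold at 17 (assume they go to the highest-value buyers). The demand price at Q = 40 is 29.25, so CS = ½ · [(34.25 - 17) + (29.25 - 17)] · 40 = 590.
Change in consumer surplus = 590 - 420.25 = 169.75.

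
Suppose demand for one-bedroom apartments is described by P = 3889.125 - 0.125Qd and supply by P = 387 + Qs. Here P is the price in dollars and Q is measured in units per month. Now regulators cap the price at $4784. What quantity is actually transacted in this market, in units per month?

3113

Rearranging demand gives Qd = 31113 - 8P; rearranging supply gives Qs = P - 387. In a free market, 31113 - 8P = P - 387 gives the equilibrium P* = 3500, Q* = 3113.
The ceiling of 4784 is above the equilibrium price 3500, so it is not binding; the market clears at P* = 3500, Q* = 3113.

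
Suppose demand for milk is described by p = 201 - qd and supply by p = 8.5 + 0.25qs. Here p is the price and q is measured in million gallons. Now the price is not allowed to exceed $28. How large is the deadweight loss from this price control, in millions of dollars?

Rearranging demand gives qd = 201 - p; rearranging supply gives qs = 4p - 34. Equilibrium: 201 - p = 4p - 34, so 235 = 5p and p* = 47, q* = 154.
The ceiling of 28 is below the equilibrium price 47, so it binds.
At p = 28: qd = 201 - 28 = 173 and qs = 4·28 - 34 = 78.
Quantity traded falls to 78. At q = 78 the demand price is 201 - 78 = 123 and the supply price is (34 + 78)/4 = 28.
Deadweight loss = ½ · (123 - 28) · (154 - 78) = ½ · 95 · 76 = 3610.

3610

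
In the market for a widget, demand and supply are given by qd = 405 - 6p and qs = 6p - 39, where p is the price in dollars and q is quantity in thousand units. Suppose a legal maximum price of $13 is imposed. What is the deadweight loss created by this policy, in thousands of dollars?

Equilibrium: 405 - 6p = 6p - 39, so 444 = 12p and p* = 37, q* = 183.
Because the ceiling (13) lies below the market-clearing price, it is binding.
At p = 13: qd = 405 - 6·13 = 327 and qs = 6·13 - 39 = 39.
Quantity traded falls to 39. At q = 39 the demand price is (405 - 39)/6 = 61 and the supply price is (39 + 39)/6 = 13.
Deadweight loss = ½ · (61 - 13) · (183 - 39) = ½ · 48 · 144 = 3456.

3456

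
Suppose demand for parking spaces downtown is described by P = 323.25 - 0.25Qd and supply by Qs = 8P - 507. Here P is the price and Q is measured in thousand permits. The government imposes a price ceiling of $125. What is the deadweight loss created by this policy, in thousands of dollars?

Rearranging demand gives Qd = 1293 - 4P. Without the control the market clears where 1293 - 4P = 8P - 507, i.e. P* = 150 and Q* = 693.
The ceiling of 125 is below the equilibrium price 150, so it binds.
At P = 125: Qd = 1293 - 4·125 = 793 and Qs = 8·125 - 507 = 493.
Quantity traded falls to 493. At Q = 493 the demand price is (1293 - 493)/4 = 200 and the supply price is (507 + 493)/8 = 125.
Deadweight loss = ½ · (200 - 125) · (693 - 493) = ½ · 75 · 200 = 7500.

7500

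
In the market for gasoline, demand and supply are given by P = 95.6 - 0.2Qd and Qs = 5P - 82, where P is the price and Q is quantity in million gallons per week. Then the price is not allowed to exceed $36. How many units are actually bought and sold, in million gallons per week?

Rearranging demand gives Qd = 478 - 5P. In a free market, 478 - 5P = 5P - 82 gives the equilibrium P* = 56, Q* = 198.
The ceiling of 36 is below the equilibrium price 56, so it binds.
At P = 36: Qd = 478 - 5·36 = 298 and Qs = 5·36 - 82 = 98.
The quantity actually transacted is the short side, supply: 98.

98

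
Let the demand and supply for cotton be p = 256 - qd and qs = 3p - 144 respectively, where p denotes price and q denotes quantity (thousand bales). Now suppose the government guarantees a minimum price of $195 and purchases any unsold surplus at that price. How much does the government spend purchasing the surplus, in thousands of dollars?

74100

Rearranging demand gives qd = 256 - p. Without the control the market clears where 256 - p = 3p - 144, i.e. p* = 100 and q* = 156.
The floor of 195 is above the equilibrium price 100, so it binds.
At p = 195: qd = 256 - 195 = 61 and qs = 3·195 - 144 = 441.
Surplus = qs - qd = 380.
Government expenditure = surplus × support price = 380 × 195 = 74100.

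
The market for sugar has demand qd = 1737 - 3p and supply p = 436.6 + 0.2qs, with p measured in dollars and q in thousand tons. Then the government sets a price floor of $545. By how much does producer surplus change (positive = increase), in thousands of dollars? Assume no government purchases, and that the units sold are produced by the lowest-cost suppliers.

2887.5

Rearranging supply gives qs = 5p - 2183. Without the control the market clears where 1737 - 3p = 5p - 2183, i.e. p* = 490 and q* = 267.
Since 545 > 490, the floor is binding.
At p = 545: qd = 1737 - 3·545 = 102 and qs = 5·545 - 2183 = 542.
Producer surplus without the control is ½ · (490 - 436.6) · 267 = 7128.9.
With the floor, 102 units are sold at 545. The supply price at q = 102 is 457, so PS = ½ · [(545 - 436.6) + (545 - 457)] · 102 = 10016.4.
Change in producer surplus = 10016.4 - 7128.9 = 2887.5.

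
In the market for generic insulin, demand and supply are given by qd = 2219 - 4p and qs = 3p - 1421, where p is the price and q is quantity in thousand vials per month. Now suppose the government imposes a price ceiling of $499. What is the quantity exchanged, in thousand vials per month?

76

Setting quantity demanded equal to quantity supplied, 2219 - 4p = 3p - 1421, gives p* = 520 and q* = 139.
Because the ceiling (499) lies below the market-clearing price, it is binding.
At p = 499: qd = 2219 - 4·499 = 223 and qs = 3·499 - 1421 = 76.
The quantity actually transacted is the short side, supply: 76.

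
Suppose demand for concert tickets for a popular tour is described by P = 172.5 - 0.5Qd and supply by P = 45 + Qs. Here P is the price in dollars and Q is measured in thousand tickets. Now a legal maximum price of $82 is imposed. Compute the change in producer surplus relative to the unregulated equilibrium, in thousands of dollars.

Rearranging demand gives Qd = 345 - 2P; rearranging supply gives Qs = P - 45. Setting quantity demanded equal to quantity supplied, 345 - 2P = P - 45, gives P* = 130 and Q* = 85.
The ceiling of 82 is below the equilibrium price 130, so it binds.
At P = 82: Qd = 345 - 2·82 = 181 and Qs = 82 - 45 = 37.
Producer surplus without the control is ½ · (130 - 45) · 85 = 3612.5.
With the ceiling, producers sell 37 units at 82, so PS = ½ · (82 - 45) · 37 = 684.5.
Change in producer surplus = 684.5 - 3612.5 = -2928.

-2928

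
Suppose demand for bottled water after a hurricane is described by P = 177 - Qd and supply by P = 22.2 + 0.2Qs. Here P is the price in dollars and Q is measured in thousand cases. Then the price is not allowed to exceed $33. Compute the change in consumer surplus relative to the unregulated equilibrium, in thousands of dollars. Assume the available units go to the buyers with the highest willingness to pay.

Rearranging demand gives Qd = 177 - P; rearranging supply gives Qs = 5P - 111. Equilibrium: 177 - P = 5P - 111, so 288 = 6P and P* = 48, Q* = 129.
Since 33 < 48, the ceiling is binding.
At P = 33: Qd = 177 - 33 = 144 and Qs = 5·33 - 111 = 54.
Consumer surplus without the control is ½ · (177 - 48) · 129 = 8320.5.
With the ceiling, 54 units are sold at 33 (assume they go to the highest-value buyers). The demand price at Q = 54 is 123, so CS = ½ · [(177 - 33) + (123 - 33)] · 54 = 6318.
Change in consumer surplus = 6318 - 8320.5 = -2002.5.

-2002.5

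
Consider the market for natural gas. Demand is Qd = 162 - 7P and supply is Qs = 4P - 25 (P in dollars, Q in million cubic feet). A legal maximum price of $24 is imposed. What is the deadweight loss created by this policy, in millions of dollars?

0

In a free market, 162 - 7P = 4P - 25 gives the equilibrium P* = 17, Q* = 43.
Since 24 is above P* = 17, the ceiling does not bind and the free-market outcome prevails.
Since the control does not bind, no trades are prevented and deadweight loss is zero.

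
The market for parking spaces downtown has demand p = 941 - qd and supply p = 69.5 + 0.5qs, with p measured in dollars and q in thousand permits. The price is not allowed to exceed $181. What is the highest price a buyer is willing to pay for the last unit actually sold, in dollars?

718

Rearranging demand gives qd = 941 - p; rearranging supply gives qs = 2p - 139. In a free market, 941 - p = 2p - 139 gives the equilibrium p* = 360, q* = 581.
Since 181 < 360, the ceiling is binding.
At p = 181: qd = 941 - 181 = 760 and qs = 2·181 - 139 = 223.
Only 223 units reach the market. On the demand curve, the marginal buyer's willingness to pay at q = 223 is (941 - 223) = 718.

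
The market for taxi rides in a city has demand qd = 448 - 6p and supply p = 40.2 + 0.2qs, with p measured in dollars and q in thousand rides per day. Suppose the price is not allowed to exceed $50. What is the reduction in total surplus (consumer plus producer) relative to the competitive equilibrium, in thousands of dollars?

371.25

Rearranging supply gives qs = 5p - 201. Without the control the market clears where 448 - 6p = 5p - 201, i.e. p* = 59 and q* = 94.
Since 50 < 59, the ceiling is binding.
At p = 50: qd = 448 - 6·50 = 148 and qs = 5·50 - 201 = 49.
Quantity traded falls to 49. At q = 49 the demand price is (448 - 49)/6 = 66.5 and the supply price is (201 + 49)/5 = 50.
Deadweight loss = ½ · (66.5 - 50) · (94 - 49) = ½ · 16.5 · 45 = 371.25.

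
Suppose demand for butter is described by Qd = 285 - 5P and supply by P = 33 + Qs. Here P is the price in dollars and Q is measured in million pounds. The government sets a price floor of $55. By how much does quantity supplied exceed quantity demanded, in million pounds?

12

Rearranging supply gives Qs = P - 33. Equilibrium: 285 - 5P = P - 33, so 318 = 6P and P* = 53, Q* = 20.
Since 55 > 53, the floor is binding.
At P = 55: Qd = 285 - 5·55 = 10 and Qs = 55 - 33 = 22.
Surplus = Qs - Qd = 22 - 10 = 12.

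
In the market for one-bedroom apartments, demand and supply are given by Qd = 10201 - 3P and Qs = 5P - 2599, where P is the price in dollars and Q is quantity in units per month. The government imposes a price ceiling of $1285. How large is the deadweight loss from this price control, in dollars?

661500

Equilibrium: 10201 - 3P = 5P - 2599, so 12800 = 8P and P* = 1600, Q* = 5401.
Since 1285 < 1600, the ceiling is binding.
At P = 1285: Qd = 10201 - 3·1285 = 6346 and Qs = 5·1285 - 2599 = 3826.
Quantity traded falls to 3826. At Q = 3826 the demand price is (10201 - 3826)/3 = 2125 and the supply price is (2599 + 3826)/5 = 1285.
Deadweight loss = ½ · (2125 - 1285) · (5401 - 3826) = ½ · 840 · 1575 = 661500.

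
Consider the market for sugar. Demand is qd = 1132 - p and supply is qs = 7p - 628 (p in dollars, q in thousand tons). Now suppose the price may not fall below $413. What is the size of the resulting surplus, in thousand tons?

1544

Equilibrium: 1132 - p = 7p - 628, so 1760 = 8p and p* = 220, q* = 912.
The floor of 413 is above the equilibrium price 220, so it binds.
At p = 413: qd = 1132 - 413 = 719 and qs = 7·413 - 628 = 2263.
Surplus = qs - qd = 2263 - 719 = 1544.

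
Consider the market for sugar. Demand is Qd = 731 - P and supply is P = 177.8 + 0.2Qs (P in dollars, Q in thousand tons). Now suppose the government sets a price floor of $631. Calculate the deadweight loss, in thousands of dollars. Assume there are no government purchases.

78192.6

Rearranging supply gives Qs = 5P - 889. Equilibrium: 731 - P = 5P - 889, so 1620 = 6P and P* = 270, Q* = 461.
The floor of 631 is above the equilibrium price 270, so it binds.
At P = 631: Qd = 731 - 631 = 100 and Qs = 5·631 - 889 = 2266.
Quantity traded falls to 100. At Q = 100 the demand price is 731 - 100 = 631 and the supply price is (889 + 100)/5 = 197.8.
Deadweight loss = ½ · (631 - 197.8) · (461 - 100) = ½ · 433.2 · 361 = 78192.6.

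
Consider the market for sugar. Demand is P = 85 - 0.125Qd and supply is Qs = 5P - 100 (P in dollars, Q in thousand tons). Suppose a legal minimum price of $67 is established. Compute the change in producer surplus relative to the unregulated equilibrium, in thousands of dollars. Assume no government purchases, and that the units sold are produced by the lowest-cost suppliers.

Rearranging demand gives Qd = 680 - 8P. Setting quantity demanded equal to quantity supplied, 680 - 8P = 5P - 100, gives P* = 60 and Q* = 200.
Because the floor (67) lies above the market-clearing price, it is binding.
At P = 67: Qd = 680 - 8·67 = 144 and Qs = 5·67 - 100 = 235.
Producer surplus without the control is ½ · (60 - 20) · 200 = 4000.
With the floor, 144 units are sold at 67. The supply price at Q = 144 is 48.8, so PS = ½ · [(67 - 20) + (67 - 48.8)] · 144 = 4694.4.
Change in producer surplus = 4694.4 - 4000 = 694.4.

694.4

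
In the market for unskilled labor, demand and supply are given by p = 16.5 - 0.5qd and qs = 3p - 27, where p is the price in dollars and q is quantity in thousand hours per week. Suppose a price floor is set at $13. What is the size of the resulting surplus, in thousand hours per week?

5

Rearranging demand gives qd = 33 - 2p. Setting quantity demanded equal to quantity supplied, 33 - 2p = 3p - 27, gives p* = 12 and q* = 9.
Since 13 > 12, the floor is binding.
At p = 13: qd = 33 - 2·13 = 7 and qs = 3·13 - 27 = 12.
Surplus = qs - qd = 12 - 7 = 5.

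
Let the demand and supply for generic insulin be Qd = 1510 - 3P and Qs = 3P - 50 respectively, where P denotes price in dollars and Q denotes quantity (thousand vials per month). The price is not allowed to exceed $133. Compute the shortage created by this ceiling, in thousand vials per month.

Setting quantity demanded equal to quantity supplied, 1510 - 3P = 3P - 50, gives P* = 260 and Q* = 730.
The ceiling of 133 is below the equilibrium price 260, so it binds.
At P = 133: Qd = 1510 - 3·133 = 1111 and Qs = 3·133 - 50 = 349.
Shortage = Qd - Qs = 1111 - 349 = 762.

762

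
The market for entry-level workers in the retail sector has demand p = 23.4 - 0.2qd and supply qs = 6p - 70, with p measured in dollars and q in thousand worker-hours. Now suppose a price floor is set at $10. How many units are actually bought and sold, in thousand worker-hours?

32

Rearranging demand gives qd = 117 - 5p. Without the control the market clears where 117 - 5p = 6p - 70, i.e. p* = 17 and q* = 32.
The floor of 10 is below the equilibrium price 17, so it is not binding; the market clears at p* = 17, q* = 32.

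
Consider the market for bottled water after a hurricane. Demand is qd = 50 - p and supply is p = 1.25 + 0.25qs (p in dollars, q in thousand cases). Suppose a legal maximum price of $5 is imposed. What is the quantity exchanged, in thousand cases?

Rearranging supply gives qs = 4p - 5. Setting quantity demanded equal to quantity supplied, 50 - p = 4p - 5, gives p* = 11 and q* = 39.
Since 5 < 11, the ceiling is binding.
At p = 5: qd = 50 - 5 = 45 and qs = 4·5 - 5 = 15.
The quantity actually transacted is the short side, supply: 15.

15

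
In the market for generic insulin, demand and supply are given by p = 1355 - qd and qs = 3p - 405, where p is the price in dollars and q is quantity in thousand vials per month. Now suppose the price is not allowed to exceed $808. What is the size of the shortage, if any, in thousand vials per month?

Rearranging demand gives qd = 1355 - p. Setting quantity demanded equal to quantity supplied, 1355 - p = 3p - 405, gives p* = 440 and q* = 915.
The ceiling of 808 is above the equilibrium price 440, so it is not binding; the market clears at p* = 440, q* = 915.
Since the control does not bind, there is no shortage.

0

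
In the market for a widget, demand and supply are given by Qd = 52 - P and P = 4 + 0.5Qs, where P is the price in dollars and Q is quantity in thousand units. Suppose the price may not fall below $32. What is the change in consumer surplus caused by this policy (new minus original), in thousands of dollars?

-312

Rearranging supply gives Qs = 2P - 8. Setting quantity demanded equal to quantity supplied, 52 - P = 2P - 8, gives P* = 20 and Q* = 32.
The floor of 32 is above the equilibrium price 20, so it binds.
At P = 32: Qd = 52 - 32 = 20 and Qs = 2·32 - 8 = 56.
Consumer surplus without the control is ½ · (52 - 20) · 32 = 512.
With the floor, consumers buy 20 units at 32, so CS = ½ · (52 - 32) · 20 = 200.
Change in consumer surplus = 200 - 512 = -312.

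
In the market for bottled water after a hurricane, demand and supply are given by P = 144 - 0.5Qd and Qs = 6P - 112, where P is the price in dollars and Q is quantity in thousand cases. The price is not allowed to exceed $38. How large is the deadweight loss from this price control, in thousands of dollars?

Rearranging demand gives Qd = 288 - 2P. In a free market, 288 - 2P = 6P - 112 gives the equilibrium P* = 50, Q* = 188.
Since 38 < 50, the ceiling is binding.
At P = 38: Qd = 288 - 2·38 = 212 and Qs = 6·38 - 112 = 116.
Quantity traded falls to 116. At Q = 116 the demand price is (288 - 116)/2 = 86 and the supply price is (112 + 116)/6 = 38.
Deadweight loss = ½ · (86 - 38) · (188 - 116) = ½ · 48 · 72 = 1728.

1728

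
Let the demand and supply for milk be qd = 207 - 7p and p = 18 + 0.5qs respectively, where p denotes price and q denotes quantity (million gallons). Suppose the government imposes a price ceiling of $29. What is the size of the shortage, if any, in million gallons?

0

Rearranging supply gives qs = 2p - 36. In a free market, 207 - 7p = 2p - 36 gives the equilibrium p* = 27, q* = 18.
Since 29 is above p* = 27, the ceiling does not bind and the free-market outcome prevails.
Since the control does not bind, there is no shortage.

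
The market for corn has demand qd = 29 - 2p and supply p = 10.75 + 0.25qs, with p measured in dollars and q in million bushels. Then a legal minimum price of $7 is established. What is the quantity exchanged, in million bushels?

Rearranging supply gives qs = 4p - 43. Equilibrium: 29 - 2p = 4p - 43, so 72 = 6p and p* = 12, q* = 5.
Since 7 is below p* = 12, the floor does not bind and the free-market outcome prevails.

5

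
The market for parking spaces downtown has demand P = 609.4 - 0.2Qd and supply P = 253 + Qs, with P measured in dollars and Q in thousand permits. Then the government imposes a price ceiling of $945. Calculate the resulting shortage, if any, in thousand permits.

0

Rearranging demand gives Qd = 3047 - 5P; rearranging supply gives Qs = P - 253. Equilibrium: 3047 - 5P = P - 253, so 3300 = 6P and P* = 550, Q* = 297.
The ceiling of 945 is above the equilibrium price 550, so it is not binding; the market clears at P* = 550, Q* = 297.
Since the control does not bind, there is no shortage.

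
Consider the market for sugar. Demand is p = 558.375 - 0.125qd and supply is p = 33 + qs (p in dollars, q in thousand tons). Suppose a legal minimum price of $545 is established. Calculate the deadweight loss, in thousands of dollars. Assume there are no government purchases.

72900

Rearranging demand gives qd = 4467 - 8p; rearranging supply gives qs = p - 33. Equilibrium: 4467 - 8p = p - 33, so 4500 = 9p and p* = 500, q* = 467.
Because the floor (545) lies above the market-clearing price, it is binding.
At p = 545: qd = 4467 - 8·545 = 107 and qs = 545 - 33 = 512.
Quantity traded falls to 107. At q = 107 the demand price is (4467 - 107)/8 = 545 and the supply price is 33 + 107 = 140.
Deadweight loss = ½ · (545 - 140) · (467 - 107) = ½ · 405 · 360 = 72900.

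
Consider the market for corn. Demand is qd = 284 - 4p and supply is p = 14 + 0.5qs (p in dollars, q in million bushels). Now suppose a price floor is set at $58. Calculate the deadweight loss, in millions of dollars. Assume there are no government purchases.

Rearranging supply gives qs = 2p - 28. Equilibrium: 284 - 4p = 2p - 28, so 312 = 6p and p* = 52, q* = 76.
Because the floor (58) lies above the market-clearing price, it is binding.
At p = 58: qd = 284 - 4·58 = 52 and qs = 2·58 - 28 = 88.
Quantity traded falls to 52. At q = 52 the demand price is (284 - 52)/4 = 58 and the supply price is (28 + 52)/2 = 40.
Deadweight loss = ½ · (58 - 40) · (76 - 52) = ½ · 18 · 24 = 216.

216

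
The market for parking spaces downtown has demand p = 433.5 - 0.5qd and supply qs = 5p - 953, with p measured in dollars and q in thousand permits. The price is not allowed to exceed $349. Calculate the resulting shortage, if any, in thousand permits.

0

Rearranging demand gives qd = 867 - 2p. Equilibrium: 867 - 2p = 5p - 953, so 1820 = 7p and p* = 260, q* = 347.
The ceiling of 349 is above the equilibrium price 260, so it is not binding; the market clears at p* = 260, q* = 347.
Since the control does not bind, there is no shortage.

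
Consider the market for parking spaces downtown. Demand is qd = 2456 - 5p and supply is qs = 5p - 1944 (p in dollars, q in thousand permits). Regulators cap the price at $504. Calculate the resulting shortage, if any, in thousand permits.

0

Equilibrium: 2456 - 5p = 5p - 1944, so 4400 = 10p and p* = 440, q* = 256.
Since 504 is above p* = 440, the ceiling does not bind and the free-market outcome prevails.
Since the control does not bind, there is no shortage.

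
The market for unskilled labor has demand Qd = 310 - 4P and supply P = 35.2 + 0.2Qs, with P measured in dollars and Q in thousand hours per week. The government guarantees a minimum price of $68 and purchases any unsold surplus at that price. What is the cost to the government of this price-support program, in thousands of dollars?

8568

Rearranging supply gives Qs = 5P - 176. Equilibrium: 310 - 4P = 5P - 176, so 486 = 9P and P* = 54, Q* = 94.
The floor of 68 is above the equilibrium price 54, so it binds.
At P = 68: Qd = 310 - 4·68 = 38 and Qs = 5·68 - 176 = 164.
Surplus = Qs - Qd = 126.
Government expenditure = surplus × support price = 126 × 68 = 8568.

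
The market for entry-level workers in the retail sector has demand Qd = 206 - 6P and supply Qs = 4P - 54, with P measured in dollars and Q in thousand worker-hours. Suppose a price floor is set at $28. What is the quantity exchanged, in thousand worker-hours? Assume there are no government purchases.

38

Equilibrium: 206 - 6P = 4P - 54, so 260 = 10P and P* = 26, Q* = 50.
Since 28 > 26, the floor is binding.
At P = 28: Qd = 206 - 6·28 = 38 and Qs = 4·28 - 54 = 58.
The quantity actually transacted is the short side, demand: 38.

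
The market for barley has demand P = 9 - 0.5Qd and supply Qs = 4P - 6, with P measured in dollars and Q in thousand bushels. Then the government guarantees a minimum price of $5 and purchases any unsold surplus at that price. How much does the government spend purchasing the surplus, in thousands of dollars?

30

Rearranging demand gives Qd = 18 - 2P. In a free market, 18 - 2P = 4P - 6 gives the equilibrium P* = 4, Q* = 10.
Since 5 > 4, the floor is binding.
At P = 5: Qd = 18 - 2·5 = 8 and Qs = 4·5 - 6 = 14.
Surplus = Qs - Qd = 6.
Government expenditure = surplus × support price = 6 × 5 = 30.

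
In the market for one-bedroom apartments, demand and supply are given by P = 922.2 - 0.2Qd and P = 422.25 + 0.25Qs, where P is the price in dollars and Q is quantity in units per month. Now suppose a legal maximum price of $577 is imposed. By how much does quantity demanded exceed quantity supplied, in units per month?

1107

Rearranging demand gives Qd = 4611 - 5P; rearranging supply gives Qs = 4P - 1689. Setting quantity demanded equal to quantity supplied, 4611 - 5P = 4P - 1689, gives P* = 700 and Q* = 1111.
The ceiling of 577 is below the equilibrium price 700, so it binds.
At P = 577: Qd = 4611 - 5·577 = 1726 and Qs = 4·577 - 1689 = 619.
Shortage = Qd - Qs = 1726 - 619 = 1107.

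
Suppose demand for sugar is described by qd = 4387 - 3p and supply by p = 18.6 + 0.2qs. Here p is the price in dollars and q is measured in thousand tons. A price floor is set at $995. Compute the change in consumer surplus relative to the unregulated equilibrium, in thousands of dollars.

Rearranging supply gives qs = 5p - 93. In a free market, 4387 - 3p = 5p - 93 gives the equilibrium p* = 560, q* = 2707.
Since 995 > 560, the floor is binding.
At p = 995: qd = 4387 - 3·995 = 1402 and qs = 5·995 - 93 = 4882.
Consumer surplus without the control is ½ · (4387/3 - 560) · 2707 = 7327849/6.
With the floor, consumers buy 1402 units at 995, so CS = ½ · (4387/3 - 995) · 1402 = 982802/3.
Change in consumer surplus = 982802/3 - 7327849/6 = -893707.5.

-893707.5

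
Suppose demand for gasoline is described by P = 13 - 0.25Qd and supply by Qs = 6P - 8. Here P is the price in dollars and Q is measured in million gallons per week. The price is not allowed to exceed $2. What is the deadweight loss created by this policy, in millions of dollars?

Rearranging demand gives Qd = 52 - 4P. Equilibrium: 52 - 4P = 6P - 8, so 60 = 10P and P* = 6, Q* = 28.
Because the ceiling (2) lies below the market-clearing price, it is binding.
At P = 2: Qd = 52 - 4·2 = 44 and Qs = 6·2 - 8 = 4.
Quantity traded falls to 4. At Q = 4 the demand price is (52 - 4)/4 = 12 and the supply price is (8 + 4)/6 = 2.
Deadweight loss = ½ · (12 - 2) · (28 - 4) = ½ · 10 · 24 = 120.

120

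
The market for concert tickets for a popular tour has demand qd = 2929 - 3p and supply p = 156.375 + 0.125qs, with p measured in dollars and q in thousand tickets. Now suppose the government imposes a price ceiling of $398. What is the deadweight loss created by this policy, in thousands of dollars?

Rearranging supply gives qs = 8p - 1251. Equilibrium: 2929 - 3p = 8p - 1251, so 4180 = 11p and p* = 380, q* = 1789.
The ceiling of 398 is above the equilibrium price 380, so it is not binding; the market clears at p* = 380, q* = 1789.
Since the control does not bind, no trades are prevented and deadweight loss is zero.

0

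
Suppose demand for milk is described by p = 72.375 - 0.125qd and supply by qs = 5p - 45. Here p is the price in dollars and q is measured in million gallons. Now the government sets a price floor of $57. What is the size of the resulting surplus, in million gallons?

Rearranging demand gives qd = 579 - 8p. Without the control the market clears where 579 - 8p = 5p - 45, i.e. p* = 48 and q* = 195.
Since 57 > 48, the floor is binding.
At p = 57: qd = 579 - 8·57 = 123 and qs = 5·57 - 45 = 240.
Surplus = qs - qd = 240 - 123 = 117.

117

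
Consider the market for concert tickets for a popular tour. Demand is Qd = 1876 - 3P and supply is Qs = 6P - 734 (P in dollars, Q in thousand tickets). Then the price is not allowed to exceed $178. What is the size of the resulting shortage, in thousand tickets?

In a free market, 1876 - 3P = 6P - 734 gives the equilibrium P* = 290, Q* = 1006.
Since 178 < 290, the ceiling is binding.
At P = 178: Qd = 1876 - 3·178 = 1342 and Qs = 6·178 - 734 = 334.
Shortage = Qd - Qs = 1342 - 334 = 1008.

1008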